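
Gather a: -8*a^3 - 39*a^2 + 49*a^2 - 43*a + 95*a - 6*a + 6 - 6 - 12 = -8*a^3 + 10*a^2 + 46*a - 12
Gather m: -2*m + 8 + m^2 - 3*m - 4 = m^2 - 5*m + 4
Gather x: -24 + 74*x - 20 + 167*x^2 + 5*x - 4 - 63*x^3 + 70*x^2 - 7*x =-63*x^3 + 237*x^2 + 72*x - 48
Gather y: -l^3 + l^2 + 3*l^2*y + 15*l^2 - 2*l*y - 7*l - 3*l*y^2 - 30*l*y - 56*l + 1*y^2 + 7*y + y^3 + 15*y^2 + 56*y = -l^3 + 16*l^2 - 63*l + y^3 + y^2*(16 - 3*l) + y*(3*l^2 - 32*l + 63)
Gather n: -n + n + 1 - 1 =0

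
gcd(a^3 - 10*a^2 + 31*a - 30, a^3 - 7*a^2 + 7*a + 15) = a^2 - 8*a + 15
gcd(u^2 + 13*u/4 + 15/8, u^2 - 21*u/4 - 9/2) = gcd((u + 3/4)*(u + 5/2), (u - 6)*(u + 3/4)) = u + 3/4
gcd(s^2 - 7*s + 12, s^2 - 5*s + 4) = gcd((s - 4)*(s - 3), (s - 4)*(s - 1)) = s - 4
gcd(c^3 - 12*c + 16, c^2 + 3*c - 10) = c - 2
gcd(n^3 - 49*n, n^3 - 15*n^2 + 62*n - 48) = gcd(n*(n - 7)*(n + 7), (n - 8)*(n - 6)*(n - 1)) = 1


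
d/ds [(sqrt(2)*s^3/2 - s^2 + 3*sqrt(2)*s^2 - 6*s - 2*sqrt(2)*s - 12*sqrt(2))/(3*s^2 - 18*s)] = (sqrt(2)*s^4 - 12*sqrt(2)*s^3 - 32*sqrt(2)*s^2 + 24*s^2 + 48*sqrt(2)*s - 144*sqrt(2))/(6*s^2*(s^2 - 12*s + 36))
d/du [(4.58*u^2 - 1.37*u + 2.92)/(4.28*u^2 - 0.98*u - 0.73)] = (1.3752*u^2 - 31.682*u + 3.8617)/(18.3184*u^4 - 8.3888*u^3 - 5.2884*u^2 + 1.4308*u + 0.5329)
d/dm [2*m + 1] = 2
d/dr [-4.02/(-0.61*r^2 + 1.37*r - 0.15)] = (5.5074 - 4.9044*r)/(0.61*r^2 - 1.37*r + 0.15)^2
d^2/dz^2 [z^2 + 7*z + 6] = 2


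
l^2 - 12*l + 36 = (l - 6)^2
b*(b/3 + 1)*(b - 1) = b^3/3 + 2*b^2/3 - b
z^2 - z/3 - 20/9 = (z - 5/3)*(z + 4/3)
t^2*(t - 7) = t^3 - 7*t^2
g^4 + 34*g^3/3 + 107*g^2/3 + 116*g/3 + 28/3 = (g + 1/3)*(g + 2)^2*(g + 7)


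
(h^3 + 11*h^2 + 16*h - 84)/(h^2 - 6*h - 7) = (-h^3 - 11*h^2 - 16*h + 84)/(-h^2 + 6*h + 7)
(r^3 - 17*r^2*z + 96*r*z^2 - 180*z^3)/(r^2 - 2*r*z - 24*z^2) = (r^2 - 11*r*z + 30*z^2)/(r + 4*z)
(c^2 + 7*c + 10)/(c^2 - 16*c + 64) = (c^2 + 7*c + 10)/(c^2 - 16*c + 64)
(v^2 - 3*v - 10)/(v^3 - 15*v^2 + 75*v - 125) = (v + 2)/(v^2 - 10*v + 25)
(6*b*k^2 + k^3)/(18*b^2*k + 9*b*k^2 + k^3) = k/(3*b + k)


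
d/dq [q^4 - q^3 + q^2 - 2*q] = 4*q^3 - 3*q^2 + 2*q - 2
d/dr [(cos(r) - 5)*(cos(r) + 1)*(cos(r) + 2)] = (-3*cos(r)^2 + 4*cos(r) + 13)*sin(r)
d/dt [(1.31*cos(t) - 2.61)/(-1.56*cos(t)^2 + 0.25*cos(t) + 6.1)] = (-2.0436*cos(t)^2 + 8.1432*cos(t) - 8.6435)*sin(t)/(2.4336*cos(t)^4 - 0.78*cos(t)^3 - 18.9695*cos(t)^2 + 3.05*cos(t) + 37.21)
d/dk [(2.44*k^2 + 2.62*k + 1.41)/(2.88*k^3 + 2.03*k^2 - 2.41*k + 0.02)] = (-7.0272*k^4 - 15.0912*k^3 - 23.3814*k^2 - 5.627*k + 3.4505)/(8.2944*k^6 + 11.6928*k^5 - 9.7607*k^4 - 9.6694*k^3 + 5.8893*k^2 - 0.0964*k + 0.0004)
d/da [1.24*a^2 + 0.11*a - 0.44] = 2.48*a + 0.11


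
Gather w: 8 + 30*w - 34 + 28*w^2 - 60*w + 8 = 28*w^2 - 30*w - 18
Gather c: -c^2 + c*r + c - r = -c^2 + c*(r + 1) - r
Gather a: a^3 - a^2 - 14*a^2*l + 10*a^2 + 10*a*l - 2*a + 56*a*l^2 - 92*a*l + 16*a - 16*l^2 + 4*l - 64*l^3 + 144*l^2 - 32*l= a^3 + a^2*(9 - 14*l) + a*(56*l^2 - 82*l + 14) - 64*l^3 + 128*l^2 - 28*l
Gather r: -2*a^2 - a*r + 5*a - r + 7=-2*a^2 + 5*a + r*(-a - 1) + 7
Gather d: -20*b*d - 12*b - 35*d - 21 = -12*b + d*(-20*b - 35) - 21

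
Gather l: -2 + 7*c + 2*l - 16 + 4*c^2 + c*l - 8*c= 4*c^2 - c + l*(c + 2) - 18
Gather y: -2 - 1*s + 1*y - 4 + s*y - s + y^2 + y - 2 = -2*s + y^2 + y*(s + 2) - 8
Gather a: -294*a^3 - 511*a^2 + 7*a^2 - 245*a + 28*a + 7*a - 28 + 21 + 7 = -294*a^3 - 504*a^2 - 210*a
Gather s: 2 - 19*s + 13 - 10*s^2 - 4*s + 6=-10*s^2 - 23*s + 21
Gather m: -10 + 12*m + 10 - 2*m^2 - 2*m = -2*m^2 + 10*m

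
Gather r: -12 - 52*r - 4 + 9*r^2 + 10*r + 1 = 9*r^2 - 42*r - 15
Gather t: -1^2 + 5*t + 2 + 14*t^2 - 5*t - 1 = 14*t^2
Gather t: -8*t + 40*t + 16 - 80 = 32*t - 64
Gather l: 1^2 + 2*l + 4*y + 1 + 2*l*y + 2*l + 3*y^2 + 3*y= l*(2*y + 4) + 3*y^2 + 7*y + 2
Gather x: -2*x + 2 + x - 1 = 1 - x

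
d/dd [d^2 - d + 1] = 2*d - 1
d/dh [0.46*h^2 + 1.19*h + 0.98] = 0.92*h + 1.19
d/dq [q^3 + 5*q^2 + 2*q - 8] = 3*q^2 + 10*q + 2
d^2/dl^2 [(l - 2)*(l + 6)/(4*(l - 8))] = 42/(l^3 - 24*l^2 + 192*l - 512)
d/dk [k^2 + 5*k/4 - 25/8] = 2*k + 5/4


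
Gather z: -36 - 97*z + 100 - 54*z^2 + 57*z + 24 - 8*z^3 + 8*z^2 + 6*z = -8*z^3 - 46*z^2 - 34*z + 88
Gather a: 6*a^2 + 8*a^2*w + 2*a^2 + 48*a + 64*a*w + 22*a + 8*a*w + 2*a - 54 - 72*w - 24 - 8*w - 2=a^2*(8*w + 8) + a*(72*w + 72) - 80*w - 80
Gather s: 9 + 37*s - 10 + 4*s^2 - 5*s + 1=4*s^2 + 32*s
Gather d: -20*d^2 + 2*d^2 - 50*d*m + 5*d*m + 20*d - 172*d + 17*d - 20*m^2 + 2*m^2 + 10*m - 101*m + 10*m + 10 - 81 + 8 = -18*d^2 + d*(-45*m - 135) - 18*m^2 - 81*m - 63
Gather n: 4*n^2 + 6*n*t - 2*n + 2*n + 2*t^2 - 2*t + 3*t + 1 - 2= 4*n^2 + 6*n*t + 2*t^2 + t - 1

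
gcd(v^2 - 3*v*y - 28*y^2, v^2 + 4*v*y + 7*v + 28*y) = v + 4*y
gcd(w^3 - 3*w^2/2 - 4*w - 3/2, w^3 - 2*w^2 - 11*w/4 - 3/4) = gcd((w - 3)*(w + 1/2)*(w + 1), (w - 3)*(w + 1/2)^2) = w^2 - 5*w/2 - 3/2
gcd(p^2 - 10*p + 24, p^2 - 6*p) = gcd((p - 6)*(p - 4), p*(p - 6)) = p - 6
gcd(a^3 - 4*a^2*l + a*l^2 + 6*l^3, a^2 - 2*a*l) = a - 2*l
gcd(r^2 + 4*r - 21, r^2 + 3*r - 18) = r - 3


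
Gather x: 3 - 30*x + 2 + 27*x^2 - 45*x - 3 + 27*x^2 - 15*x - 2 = 54*x^2 - 90*x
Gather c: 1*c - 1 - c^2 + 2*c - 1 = -c^2 + 3*c - 2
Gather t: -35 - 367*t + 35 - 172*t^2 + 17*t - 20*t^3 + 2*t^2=-20*t^3 - 170*t^2 - 350*t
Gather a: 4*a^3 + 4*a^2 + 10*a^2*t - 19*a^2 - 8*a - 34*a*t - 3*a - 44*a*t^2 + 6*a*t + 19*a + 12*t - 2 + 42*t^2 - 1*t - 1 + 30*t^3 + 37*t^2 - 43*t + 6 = 4*a^3 + a^2*(10*t - 15) + a*(-44*t^2 - 28*t + 8) + 30*t^3 + 79*t^2 - 32*t + 3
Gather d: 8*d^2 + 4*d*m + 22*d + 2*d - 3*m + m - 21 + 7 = 8*d^2 + d*(4*m + 24) - 2*m - 14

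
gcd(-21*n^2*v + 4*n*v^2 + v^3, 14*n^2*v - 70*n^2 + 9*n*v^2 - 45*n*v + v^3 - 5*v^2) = 7*n + v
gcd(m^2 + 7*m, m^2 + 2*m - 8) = 1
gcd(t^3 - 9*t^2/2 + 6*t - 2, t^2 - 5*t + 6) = t - 2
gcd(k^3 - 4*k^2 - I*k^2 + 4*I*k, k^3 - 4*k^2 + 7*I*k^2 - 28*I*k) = k^2 - 4*k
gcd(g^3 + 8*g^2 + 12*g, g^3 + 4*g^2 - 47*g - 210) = g + 6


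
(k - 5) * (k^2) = k^3 - 5*k^2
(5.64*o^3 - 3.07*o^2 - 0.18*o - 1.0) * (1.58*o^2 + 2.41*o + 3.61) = 8.9112*o^5 + 8.7418*o^4 + 12.6773*o^3 - 13.0965*o^2 - 3.0598*o - 3.61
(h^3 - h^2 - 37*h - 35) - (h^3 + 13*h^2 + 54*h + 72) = -14*h^2 - 91*h - 107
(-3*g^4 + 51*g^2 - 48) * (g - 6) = -3*g^5 + 18*g^4 + 51*g^3 - 306*g^2 - 48*g + 288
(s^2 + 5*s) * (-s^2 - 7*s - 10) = -s^4 - 12*s^3 - 45*s^2 - 50*s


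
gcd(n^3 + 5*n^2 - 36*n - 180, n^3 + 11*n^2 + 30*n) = n^2 + 11*n + 30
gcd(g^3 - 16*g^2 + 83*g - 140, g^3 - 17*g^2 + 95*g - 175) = g^2 - 12*g + 35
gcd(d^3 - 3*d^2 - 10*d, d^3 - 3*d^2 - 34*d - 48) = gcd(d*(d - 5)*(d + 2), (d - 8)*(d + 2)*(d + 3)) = d + 2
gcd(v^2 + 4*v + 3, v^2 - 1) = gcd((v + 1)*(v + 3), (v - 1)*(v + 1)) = v + 1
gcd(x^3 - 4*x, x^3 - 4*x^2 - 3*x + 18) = x + 2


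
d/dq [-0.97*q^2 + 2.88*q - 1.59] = 2.88 - 1.94*q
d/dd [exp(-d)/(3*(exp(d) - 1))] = (1 - 2*exp(d))*exp(-d)/(3*(exp(2*d) - 2*exp(d) + 1))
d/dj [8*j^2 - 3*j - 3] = 16*j - 3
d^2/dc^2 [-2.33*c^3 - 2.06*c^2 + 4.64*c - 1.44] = -13.98*c - 4.12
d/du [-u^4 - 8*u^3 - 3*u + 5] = -4*u^3 - 24*u^2 - 3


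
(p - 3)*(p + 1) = p^2 - 2*p - 3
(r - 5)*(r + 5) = r^2 - 25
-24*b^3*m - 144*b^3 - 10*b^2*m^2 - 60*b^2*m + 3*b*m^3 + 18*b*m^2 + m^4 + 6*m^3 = (-3*b + m)*(2*b + m)*(4*b + m)*(m + 6)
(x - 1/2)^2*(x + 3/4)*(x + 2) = x^4 + 7*x^3/4 - x^2 - 13*x/16 + 3/8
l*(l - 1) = l^2 - l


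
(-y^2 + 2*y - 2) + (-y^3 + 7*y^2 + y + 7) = -y^3 + 6*y^2 + 3*y + 5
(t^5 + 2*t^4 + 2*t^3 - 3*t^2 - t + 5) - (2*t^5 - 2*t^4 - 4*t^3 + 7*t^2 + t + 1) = -t^5 + 4*t^4 + 6*t^3 - 10*t^2 - 2*t + 4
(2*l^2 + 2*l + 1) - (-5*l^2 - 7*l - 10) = 7*l^2 + 9*l + 11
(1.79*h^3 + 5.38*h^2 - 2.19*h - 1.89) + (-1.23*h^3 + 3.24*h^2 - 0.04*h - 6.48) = 0.56*h^3 + 8.62*h^2 - 2.23*h - 8.37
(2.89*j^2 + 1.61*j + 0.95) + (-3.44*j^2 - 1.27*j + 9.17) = -0.55*j^2 + 0.34*j + 10.12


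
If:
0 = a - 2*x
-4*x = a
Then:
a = 0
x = 0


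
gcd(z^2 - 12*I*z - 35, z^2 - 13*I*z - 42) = z - 7*I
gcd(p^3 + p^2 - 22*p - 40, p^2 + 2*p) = p + 2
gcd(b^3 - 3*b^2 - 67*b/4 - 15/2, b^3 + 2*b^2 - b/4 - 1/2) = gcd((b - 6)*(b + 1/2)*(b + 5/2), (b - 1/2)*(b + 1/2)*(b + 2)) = b + 1/2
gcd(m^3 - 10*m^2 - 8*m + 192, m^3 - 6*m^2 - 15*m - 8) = m - 8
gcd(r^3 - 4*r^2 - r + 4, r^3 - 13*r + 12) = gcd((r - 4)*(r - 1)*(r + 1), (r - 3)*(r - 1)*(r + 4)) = r - 1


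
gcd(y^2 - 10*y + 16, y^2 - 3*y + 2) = y - 2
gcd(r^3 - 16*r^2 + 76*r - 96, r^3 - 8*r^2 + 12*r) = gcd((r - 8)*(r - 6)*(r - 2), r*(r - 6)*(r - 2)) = r^2 - 8*r + 12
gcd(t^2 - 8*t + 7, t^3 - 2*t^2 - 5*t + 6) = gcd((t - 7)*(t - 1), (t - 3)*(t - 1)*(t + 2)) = t - 1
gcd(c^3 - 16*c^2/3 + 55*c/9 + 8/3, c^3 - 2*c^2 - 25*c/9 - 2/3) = c^2 - 8*c/3 - 1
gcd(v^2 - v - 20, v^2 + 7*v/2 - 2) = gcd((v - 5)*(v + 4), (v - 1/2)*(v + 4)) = v + 4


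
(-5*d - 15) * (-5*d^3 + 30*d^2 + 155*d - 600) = 25*d^4 - 75*d^3 - 1225*d^2 + 675*d + 9000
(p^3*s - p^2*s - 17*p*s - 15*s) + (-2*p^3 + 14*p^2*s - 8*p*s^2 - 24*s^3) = p^3*s - 2*p^3 + 13*p^2*s - 8*p*s^2 - 17*p*s - 24*s^3 - 15*s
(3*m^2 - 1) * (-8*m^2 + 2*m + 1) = -24*m^4 + 6*m^3 + 11*m^2 - 2*m - 1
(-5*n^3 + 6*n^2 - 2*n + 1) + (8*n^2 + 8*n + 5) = -5*n^3 + 14*n^2 + 6*n + 6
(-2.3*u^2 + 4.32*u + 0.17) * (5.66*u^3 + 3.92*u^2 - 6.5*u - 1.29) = -13.018*u^5 + 15.4352*u^4 + 32.8466*u^3 - 24.4466*u^2 - 6.6778*u - 0.2193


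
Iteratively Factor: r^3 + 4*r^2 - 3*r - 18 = (r + 3)*(r^2 + r - 6) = (r - 2)*(r + 3)*(r + 3)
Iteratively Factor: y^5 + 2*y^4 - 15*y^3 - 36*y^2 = (y + 3)*(y^4 - y^3 - 12*y^2) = (y - 4)*(y + 3)*(y^3 + 3*y^2) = y*(y - 4)*(y + 3)*(y^2 + 3*y) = y*(y - 4)*(y + 3)^2*(y)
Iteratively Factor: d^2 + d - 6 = (d - 2)*(d + 3)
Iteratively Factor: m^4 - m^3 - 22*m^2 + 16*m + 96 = (m + 2)*(m^3 - 3*m^2 - 16*m + 48) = (m - 4)*(m + 2)*(m^2 + m - 12) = (m - 4)*(m + 2)*(m + 4)*(m - 3)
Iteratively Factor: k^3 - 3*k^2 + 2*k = (k)*(k^2 - 3*k + 2) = k*(k - 1)*(k - 2)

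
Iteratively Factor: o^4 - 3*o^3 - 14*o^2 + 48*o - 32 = (o - 4)*(o^3 + o^2 - 10*o + 8) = (o - 4)*(o - 2)*(o^2 + 3*o - 4) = (o - 4)*(o - 2)*(o - 1)*(o + 4)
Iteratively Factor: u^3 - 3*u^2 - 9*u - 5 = (u + 1)*(u^2 - 4*u - 5) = (u - 5)*(u + 1)*(u + 1)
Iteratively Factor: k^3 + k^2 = (k)*(k^2 + k) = k^2*(k + 1)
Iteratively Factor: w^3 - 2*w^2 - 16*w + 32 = (w - 2)*(w^2 - 16) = (w - 2)*(w + 4)*(w - 4)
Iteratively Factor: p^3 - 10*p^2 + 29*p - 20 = (p - 1)*(p^2 - 9*p + 20) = (p - 5)*(p - 1)*(p - 4)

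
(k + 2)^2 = k^2 + 4*k + 4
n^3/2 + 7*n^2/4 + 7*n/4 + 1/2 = (n/2 + 1/4)*(n + 1)*(n + 2)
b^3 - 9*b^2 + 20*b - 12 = (b - 6)*(b - 2)*(b - 1)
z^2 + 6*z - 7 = (z - 1)*(z + 7)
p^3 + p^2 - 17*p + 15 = (p - 3)*(p - 1)*(p + 5)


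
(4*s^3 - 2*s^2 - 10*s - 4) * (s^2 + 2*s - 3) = 4*s^5 + 6*s^4 - 26*s^3 - 18*s^2 + 22*s + 12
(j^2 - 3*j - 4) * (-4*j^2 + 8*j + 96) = -4*j^4 + 20*j^3 + 88*j^2 - 320*j - 384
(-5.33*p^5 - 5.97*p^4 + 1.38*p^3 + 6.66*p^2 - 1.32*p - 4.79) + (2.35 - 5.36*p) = -5.33*p^5 - 5.97*p^4 + 1.38*p^3 + 6.66*p^2 - 6.68*p - 2.44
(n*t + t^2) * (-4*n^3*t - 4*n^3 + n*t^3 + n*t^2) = -4*n^4*t^2 - 4*n^4*t - 4*n^3*t^3 - 4*n^3*t^2 + n^2*t^4 + n^2*t^3 + n*t^5 + n*t^4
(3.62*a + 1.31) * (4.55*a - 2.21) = 16.471*a^2 - 2.0397*a - 2.8951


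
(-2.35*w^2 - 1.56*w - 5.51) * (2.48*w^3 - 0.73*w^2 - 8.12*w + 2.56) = -5.828*w^5 - 2.1533*w^4 + 6.556*w^3 + 10.6735*w^2 + 40.7476*w - 14.1056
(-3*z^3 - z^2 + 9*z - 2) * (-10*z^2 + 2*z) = 30*z^5 + 4*z^4 - 92*z^3 + 38*z^2 - 4*z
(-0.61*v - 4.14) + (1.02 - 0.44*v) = -1.05*v - 3.12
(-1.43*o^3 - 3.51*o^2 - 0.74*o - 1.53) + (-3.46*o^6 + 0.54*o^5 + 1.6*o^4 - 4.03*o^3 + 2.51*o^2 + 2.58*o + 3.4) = -3.46*o^6 + 0.54*o^5 + 1.6*o^4 - 5.46*o^3 - 1.0*o^2 + 1.84*o + 1.87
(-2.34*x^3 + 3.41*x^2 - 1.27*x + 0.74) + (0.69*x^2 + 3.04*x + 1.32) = -2.34*x^3 + 4.1*x^2 + 1.77*x + 2.06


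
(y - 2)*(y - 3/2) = y^2 - 7*y/2 + 3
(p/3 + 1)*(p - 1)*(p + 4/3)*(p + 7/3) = p^4/3 + 17*p^3/9 + 67*p^2/27 - 43*p/27 - 28/9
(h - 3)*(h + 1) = h^2 - 2*h - 3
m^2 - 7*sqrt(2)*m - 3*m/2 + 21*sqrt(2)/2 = (m - 3/2)*(m - 7*sqrt(2))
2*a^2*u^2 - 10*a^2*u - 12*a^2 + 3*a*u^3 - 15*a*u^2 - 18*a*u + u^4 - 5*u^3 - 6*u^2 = (a + u)*(2*a + u)*(u - 6)*(u + 1)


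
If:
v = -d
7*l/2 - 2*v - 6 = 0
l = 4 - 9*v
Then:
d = -16/67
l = 124/67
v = 16/67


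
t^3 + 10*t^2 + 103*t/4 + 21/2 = (t + 1/2)*(t + 7/2)*(t + 6)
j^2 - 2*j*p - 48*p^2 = (j - 8*p)*(j + 6*p)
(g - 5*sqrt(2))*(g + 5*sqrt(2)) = g^2 - 50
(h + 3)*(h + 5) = h^2 + 8*h + 15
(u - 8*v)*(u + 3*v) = u^2 - 5*u*v - 24*v^2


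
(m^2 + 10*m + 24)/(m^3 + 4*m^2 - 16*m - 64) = (m + 6)/(m^2 - 16)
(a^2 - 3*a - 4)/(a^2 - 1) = (a - 4)/(a - 1)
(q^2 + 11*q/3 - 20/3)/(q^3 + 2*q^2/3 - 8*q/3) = (q + 5)/(q*(q + 2))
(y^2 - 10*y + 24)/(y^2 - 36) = (y - 4)/(y + 6)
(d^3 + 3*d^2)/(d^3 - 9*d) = d/(d - 3)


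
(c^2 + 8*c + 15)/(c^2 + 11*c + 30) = (c + 3)/(c + 6)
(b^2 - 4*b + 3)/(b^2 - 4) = (b^2 - 4*b + 3)/(b^2 - 4)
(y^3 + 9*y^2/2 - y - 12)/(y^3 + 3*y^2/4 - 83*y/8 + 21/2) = 4*(y + 2)/(4*y - 7)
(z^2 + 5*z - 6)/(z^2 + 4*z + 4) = (z^2 + 5*z - 6)/(z^2 + 4*z + 4)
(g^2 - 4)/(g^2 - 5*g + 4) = (g^2 - 4)/(g^2 - 5*g + 4)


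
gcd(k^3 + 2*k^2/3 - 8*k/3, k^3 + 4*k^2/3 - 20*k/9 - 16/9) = k^2 + 2*k/3 - 8/3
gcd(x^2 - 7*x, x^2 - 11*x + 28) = x - 7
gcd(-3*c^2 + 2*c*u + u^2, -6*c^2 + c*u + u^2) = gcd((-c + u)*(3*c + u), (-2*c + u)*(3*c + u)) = 3*c + u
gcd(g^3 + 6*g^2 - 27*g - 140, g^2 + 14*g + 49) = g + 7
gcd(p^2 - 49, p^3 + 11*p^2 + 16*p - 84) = p + 7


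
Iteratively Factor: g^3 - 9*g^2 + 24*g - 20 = (g - 5)*(g^2 - 4*g + 4) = (g - 5)*(g - 2)*(g - 2)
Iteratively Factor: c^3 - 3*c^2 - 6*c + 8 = (c + 2)*(c^2 - 5*c + 4) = (c - 4)*(c + 2)*(c - 1)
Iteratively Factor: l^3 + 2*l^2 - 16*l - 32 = (l - 4)*(l^2 + 6*l + 8) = (l - 4)*(l + 4)*(l + 2)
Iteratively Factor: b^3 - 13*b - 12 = (b + 1)*(b^2 - b - 12) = (b + 1)*(b + 3)*(b - 4)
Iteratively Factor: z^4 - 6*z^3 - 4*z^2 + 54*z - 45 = (z - 3)*(z^3 - 3*z^2 - 13*z + 15) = (z - 3)*(z + 3)*(z^2 - 6*z + 5) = (z - 5)*(z - 3)*(z + 3)*(z - 1)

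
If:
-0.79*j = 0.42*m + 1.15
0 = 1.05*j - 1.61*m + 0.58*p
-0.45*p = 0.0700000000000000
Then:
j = -1.06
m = -0.75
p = -0.16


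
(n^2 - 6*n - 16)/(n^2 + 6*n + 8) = (n - 8)/(n + 4)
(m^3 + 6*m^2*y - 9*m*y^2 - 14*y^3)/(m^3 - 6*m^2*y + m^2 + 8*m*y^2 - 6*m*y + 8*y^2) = (-m^2 - 8*m*y - 7*y^2)/(-m^2 + 4*m*y - m + 4*y)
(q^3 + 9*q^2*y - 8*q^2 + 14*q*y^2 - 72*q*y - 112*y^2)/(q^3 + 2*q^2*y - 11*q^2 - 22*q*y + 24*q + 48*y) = (q + 7*y)/(q - 3)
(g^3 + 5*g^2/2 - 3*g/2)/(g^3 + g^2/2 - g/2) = (g + 3)/(g + 1)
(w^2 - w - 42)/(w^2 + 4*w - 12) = (w - 7)/(w - 2)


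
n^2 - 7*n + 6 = (n - 6)*(n - 1)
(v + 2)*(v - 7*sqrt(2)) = v^2 - 7*sqrt(2)*v + 2*v - 14*sqrt(2)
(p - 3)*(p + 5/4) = p^2 - 7*p/4 - 15/4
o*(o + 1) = o^2 + o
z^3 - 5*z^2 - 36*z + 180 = (z - 6)*(z - 5)*(z + 6)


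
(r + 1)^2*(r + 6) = r^3 + 8*r^2 + 13*r + 6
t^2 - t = t*(t - 1)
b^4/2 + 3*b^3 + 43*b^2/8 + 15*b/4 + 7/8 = (b/2 + 1/2)*(b + 1/2)*(b + 1)*(b + 7/2)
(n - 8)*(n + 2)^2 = n^3 - 4*n^2 - 28*n - 32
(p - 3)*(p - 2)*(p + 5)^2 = p^4 + 5*p^3 - 19*p^2 - 65*p + 150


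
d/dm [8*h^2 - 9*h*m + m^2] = -9*h + 2*m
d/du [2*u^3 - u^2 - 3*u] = 6*u^2 - 2*u - 3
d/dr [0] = 0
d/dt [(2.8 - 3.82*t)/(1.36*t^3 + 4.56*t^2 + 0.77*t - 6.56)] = (10.3904*t^3 + 5.9952*t^2 - 25.536*t + 22.9032)/(1.8496*t^6 + 12.4032*t^5 + 22.888*t^4 - 10.8208*t^3 - 59.2343*t^2 - 10.1024*t + 43.0336)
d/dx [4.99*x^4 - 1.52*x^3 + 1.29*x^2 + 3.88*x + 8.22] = 19.96*x^3 - 4.56*x^2 + 2.58*x + 3.88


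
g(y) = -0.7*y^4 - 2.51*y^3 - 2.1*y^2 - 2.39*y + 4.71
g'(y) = -2.8*y^3 - 7.53*y^2 - 4.2*y - 2.39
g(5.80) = -1361.68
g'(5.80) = -826.37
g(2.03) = -41.68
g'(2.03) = -65.37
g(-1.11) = 7.15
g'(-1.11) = -3.18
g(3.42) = -224.19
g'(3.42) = -216.83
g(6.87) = -2483.96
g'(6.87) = -1294.52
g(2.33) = -64.64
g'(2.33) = -88.47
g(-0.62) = 5.88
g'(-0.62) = -2.01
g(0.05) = 4.58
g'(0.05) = -2.62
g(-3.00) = 4.05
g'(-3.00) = 18.04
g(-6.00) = -421.59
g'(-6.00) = 356.53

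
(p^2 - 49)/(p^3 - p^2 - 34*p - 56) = (p + 7)/(p^2 + 6*p + 8)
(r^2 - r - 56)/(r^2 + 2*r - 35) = (r - 8)/(r - 5)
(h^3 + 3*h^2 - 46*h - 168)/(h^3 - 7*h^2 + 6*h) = (h^3 + 3*h^2 - 46*h - 168)/(h*(h^2 - 7*h + 6))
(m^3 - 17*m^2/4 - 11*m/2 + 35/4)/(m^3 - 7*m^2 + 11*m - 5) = (m + 7/4)/(m - 1)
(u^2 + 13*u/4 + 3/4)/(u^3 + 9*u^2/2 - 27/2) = (4*u + 1)/(2*(2*u^2 + 3*u - 9))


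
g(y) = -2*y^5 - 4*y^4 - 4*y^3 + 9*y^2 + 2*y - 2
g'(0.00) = 2.00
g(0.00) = -2.00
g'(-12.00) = -181654.00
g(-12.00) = 422902.00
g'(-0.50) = -8.62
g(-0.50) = -0.44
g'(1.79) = -198.66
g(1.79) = -70.34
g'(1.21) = -43.57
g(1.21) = -7.25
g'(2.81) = -1020.67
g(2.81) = -613.86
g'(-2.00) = -114.00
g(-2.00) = 62.00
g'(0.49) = 5.48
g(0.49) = 0.38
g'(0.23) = 5.28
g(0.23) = -1.13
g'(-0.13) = -0.51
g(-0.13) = -2.10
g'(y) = -10*y^4 - 16*y^3 - 12*y^2 + 18*y + 2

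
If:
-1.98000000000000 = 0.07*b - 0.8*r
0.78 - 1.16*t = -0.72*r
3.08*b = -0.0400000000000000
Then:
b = -0.01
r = 2.47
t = 2.21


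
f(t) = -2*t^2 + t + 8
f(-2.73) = -9.64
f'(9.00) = -35.00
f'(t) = 1 - 4*t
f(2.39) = -1.03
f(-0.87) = 5.62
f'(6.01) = -23.04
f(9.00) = -145.00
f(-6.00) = -70.00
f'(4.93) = -18.72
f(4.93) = -35.68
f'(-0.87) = 4.48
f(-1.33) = 3.13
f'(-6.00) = 25.00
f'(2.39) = -8.56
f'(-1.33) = 6.32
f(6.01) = -58.23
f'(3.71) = -13.84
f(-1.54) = 1.72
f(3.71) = -15.82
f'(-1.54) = 7.16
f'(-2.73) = 11.92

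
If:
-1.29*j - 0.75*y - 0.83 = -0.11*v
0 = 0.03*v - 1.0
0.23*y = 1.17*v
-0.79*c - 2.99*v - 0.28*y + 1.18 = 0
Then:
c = -184.77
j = -96.39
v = 33.33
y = 169.57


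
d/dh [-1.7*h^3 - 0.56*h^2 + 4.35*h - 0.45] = -5.1*h^2 - 1.12*h + 4.35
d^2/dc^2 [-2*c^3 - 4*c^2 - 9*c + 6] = -12*c - 8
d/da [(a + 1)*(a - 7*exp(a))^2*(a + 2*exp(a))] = (a - 7*exp(a))*((a + 1)*(a - 7*exp(a))*(2*exp(a) + 1) - 2*(a + 1)*(a + 2*exp(a))*(7*exp(a) - 1) + (a - 7*exp(a))*(a + 2*exp(a)))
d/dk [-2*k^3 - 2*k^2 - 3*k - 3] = -6*k^2 - 4*k - 3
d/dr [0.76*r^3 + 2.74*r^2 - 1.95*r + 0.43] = 2.28*r^2 + 5.48*r - 1.95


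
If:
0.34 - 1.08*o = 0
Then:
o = 0.31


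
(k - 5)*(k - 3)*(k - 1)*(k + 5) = k^4 - 4*k^3 - 22*k^2 + 100*k - 75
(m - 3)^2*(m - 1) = m^3 - 7*m^2 + 15*m - 9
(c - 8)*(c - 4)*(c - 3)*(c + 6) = c^4 - 9*c^3 - 22*c^2 + 312*c - 576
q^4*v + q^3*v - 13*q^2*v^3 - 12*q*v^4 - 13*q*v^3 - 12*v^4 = (q - 4*v)*(q + v)*(q + 3*v)*(q*v + v)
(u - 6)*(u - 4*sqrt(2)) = u^2 - 6*u - 4*sqrt(2)*u + 24*sqrt(2)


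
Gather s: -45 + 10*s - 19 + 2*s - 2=12*s - 66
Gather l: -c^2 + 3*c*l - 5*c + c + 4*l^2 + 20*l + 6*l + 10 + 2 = -c^2 - 4*c + 4*l^2 + l*(3*c + 26) + 12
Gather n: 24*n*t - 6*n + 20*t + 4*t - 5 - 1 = n*(24*t - 6) + 24*t - 6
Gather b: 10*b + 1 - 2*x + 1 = 10*b - 2*x + 2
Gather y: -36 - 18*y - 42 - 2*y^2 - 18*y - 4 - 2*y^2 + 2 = -4*y^2 - 36*y - 80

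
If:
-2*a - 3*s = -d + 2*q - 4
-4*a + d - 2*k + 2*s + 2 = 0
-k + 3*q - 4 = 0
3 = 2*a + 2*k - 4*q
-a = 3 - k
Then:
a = 19/8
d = 55/4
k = 43/8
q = 25/8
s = 9/4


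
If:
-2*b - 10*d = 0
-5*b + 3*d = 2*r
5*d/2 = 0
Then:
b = 0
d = 0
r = 0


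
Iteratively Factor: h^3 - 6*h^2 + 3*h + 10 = (h - 2)*(h^2 - 4*h - 5) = (h - 5)*(h - 2)*(h + 1)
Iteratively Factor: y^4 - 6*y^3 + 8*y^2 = (y)*(y^3 - 6*y^2 + 8*y) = y^2*(y^2 - 6*y + 8) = y^2*(y - 4)*(y - 2)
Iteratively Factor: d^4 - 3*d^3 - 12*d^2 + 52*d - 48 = (d + 4)*(d^3 - 7*d^2 + 16*d - 12) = (d - 3)*(d + 4)*(d^2 - 4*d + 4) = (d - 3)*(d - 2)*(d + 4)*(d - 2)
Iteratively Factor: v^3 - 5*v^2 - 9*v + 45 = (v + 3)*(v^2 - 8*v + 15) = (v - 3)*(v + 3)*(v - 5)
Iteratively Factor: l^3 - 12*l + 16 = (l - 2)*(l^2 + 2*l - 8) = (l - 2)*(l + 4)*(l - 2)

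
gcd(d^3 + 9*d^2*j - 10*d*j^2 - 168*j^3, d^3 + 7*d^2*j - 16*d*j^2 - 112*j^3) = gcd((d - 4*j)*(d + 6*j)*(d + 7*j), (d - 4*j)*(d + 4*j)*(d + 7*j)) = d^2 + 3*d*j - 28*j^2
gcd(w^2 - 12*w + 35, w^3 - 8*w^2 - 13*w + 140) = w^2 - 12*w + 35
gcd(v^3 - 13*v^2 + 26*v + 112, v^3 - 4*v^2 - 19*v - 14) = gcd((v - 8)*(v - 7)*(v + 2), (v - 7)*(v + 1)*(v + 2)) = v^2 - 5*v - 14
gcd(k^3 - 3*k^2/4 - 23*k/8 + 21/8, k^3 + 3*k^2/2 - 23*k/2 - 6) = 1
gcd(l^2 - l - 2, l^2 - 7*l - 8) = l + 1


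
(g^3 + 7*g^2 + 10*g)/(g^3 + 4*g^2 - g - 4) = g*(g^2 + 7*g + 10)/(g^3 + 4*g^2 - g - 4)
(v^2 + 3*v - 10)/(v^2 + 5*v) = (v - 2)/v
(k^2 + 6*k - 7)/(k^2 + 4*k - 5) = (k + 7)/(k + 5)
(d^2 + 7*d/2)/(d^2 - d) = (d + 7/2)/(d - 1)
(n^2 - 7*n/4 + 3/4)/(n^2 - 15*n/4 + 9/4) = (n - 1)/(n - 3)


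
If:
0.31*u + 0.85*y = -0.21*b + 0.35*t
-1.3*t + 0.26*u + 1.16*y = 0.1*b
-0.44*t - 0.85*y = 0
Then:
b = 8.66036533559898*y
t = -1.93181818181818*y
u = -10.7897196261682*y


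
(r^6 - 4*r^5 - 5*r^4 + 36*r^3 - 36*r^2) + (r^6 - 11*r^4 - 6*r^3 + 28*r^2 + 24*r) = 2*r^6 - 4*r^5 - 16*r^4 + 30*r^3 - 8*r^2 + 24*r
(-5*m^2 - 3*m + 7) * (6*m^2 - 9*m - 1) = -30*m^4 + 27*m^3 + 74*m^2 - 60*m - 7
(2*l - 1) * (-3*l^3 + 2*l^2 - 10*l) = -6*l^4 + 7*l^3 - 22*l^2 + 10*l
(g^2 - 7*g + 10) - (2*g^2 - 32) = -g^2 - 7*g + 42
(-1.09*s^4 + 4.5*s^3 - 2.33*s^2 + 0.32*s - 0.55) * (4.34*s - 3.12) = -4.7306*s^5 + 22.9308*s^4 - 24.1522*s^3 + 8.6584*s^2 - 3.3854*s + 1.716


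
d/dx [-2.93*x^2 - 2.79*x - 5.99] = -5.86*x - 2.79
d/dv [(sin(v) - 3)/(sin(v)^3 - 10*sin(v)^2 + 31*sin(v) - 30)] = (7 - 2*sin(v))*cos(v)/((sin(v) - 5)^2*(sin(v) - 2)^2)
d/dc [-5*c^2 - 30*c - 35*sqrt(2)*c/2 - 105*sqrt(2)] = -10*c - 30 - 35*sqrt(2)/2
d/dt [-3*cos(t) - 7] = 3*sin(t)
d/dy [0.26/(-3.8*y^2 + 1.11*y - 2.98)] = (1.976*y - 0.2886)/(3.8*y^2 - 1.11*y + 2.98)^2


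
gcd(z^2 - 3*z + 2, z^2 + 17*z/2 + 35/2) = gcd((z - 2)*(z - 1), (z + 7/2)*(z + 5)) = 1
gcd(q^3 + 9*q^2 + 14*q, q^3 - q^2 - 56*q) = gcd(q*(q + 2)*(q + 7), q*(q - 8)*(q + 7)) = q^2 + 7*q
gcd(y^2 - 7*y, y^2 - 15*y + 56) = y - 7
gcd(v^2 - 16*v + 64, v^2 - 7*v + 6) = 1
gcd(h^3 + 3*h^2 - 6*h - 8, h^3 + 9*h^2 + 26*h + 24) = h + 4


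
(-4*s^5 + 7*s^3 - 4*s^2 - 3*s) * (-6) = 24*s^5 - 42*s^3 + 24*s^2 + 18*s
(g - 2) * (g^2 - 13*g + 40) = g^3 - 15*g^2 + 66*g - 80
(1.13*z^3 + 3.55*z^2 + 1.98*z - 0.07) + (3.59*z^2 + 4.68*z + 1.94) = 1.13*z^3 + 7.14*z^2 + 6.66*z + 1.87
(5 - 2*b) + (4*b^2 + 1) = 4*b^2 - 2*b + 6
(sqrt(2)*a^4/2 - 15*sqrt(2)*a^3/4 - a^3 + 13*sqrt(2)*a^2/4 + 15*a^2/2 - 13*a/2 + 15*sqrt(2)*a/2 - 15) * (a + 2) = sqrt(2)*a^5/2 - 11*sqrt(2)*a^4/4 - a^4 - 17*sqrt(2)*a^3/4 + 11*a^3/2 + 17*a^2/2 + 14*sqrt(2)*a^2 - 28*a + 15*sqrt(2)*a - 30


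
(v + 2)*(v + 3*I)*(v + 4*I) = v^3 + 2*v^2 + 7*I*v^2 - 12*v + 14*I*v - 24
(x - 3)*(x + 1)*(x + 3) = x^3 + x^2 - 9*x - 9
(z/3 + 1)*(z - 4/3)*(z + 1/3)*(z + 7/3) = z^4/3 + 13*z^3/9 + 11*z^2/27 - 253*z/81 - 28/27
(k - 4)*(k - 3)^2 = k^3 - 10*k^2 + 33*k - 36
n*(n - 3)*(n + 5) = n^3 + 2*n^2 - 15*n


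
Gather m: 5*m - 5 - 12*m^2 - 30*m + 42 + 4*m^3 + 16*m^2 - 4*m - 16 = 4*m^3 + 4*m^2 - 29*m + 21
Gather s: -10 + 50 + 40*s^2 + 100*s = 40*s^2 + 100*s + 40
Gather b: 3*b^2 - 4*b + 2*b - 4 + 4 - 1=3*b^2 - 2*b - 1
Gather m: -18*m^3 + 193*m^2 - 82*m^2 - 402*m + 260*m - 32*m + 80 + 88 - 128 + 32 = -18*m^3 + 111*m^2 - 174*m + 72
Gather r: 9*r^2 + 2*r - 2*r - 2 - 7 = 9*r^2 - 9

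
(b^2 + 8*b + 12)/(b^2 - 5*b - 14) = (b + 6)/(b - 7)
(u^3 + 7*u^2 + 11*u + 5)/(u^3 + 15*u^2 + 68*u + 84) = (u^3 + 7*u^2 + 11*u + 5)/(u^3 + 15*u^2 + 68*u + 84)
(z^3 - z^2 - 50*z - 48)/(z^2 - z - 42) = (z^2 - 7*z - 8)/(z - 7)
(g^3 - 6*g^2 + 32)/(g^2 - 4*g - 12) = (g^2 - 8*g + 16)/(g - 6)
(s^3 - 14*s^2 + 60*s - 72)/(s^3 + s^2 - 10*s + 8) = (s^2 - 12*s + 36)/(s^2 + 3*s - 4)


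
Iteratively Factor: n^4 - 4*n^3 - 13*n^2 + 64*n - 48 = (n - 4)*(n^3 - 13*n + 12) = (n - 4)*(n - 1)*(n^2 + n - 12) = (n - 4)*(n - 3)*(n - 1)*(n + 4)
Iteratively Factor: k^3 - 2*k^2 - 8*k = (k)*(k^2 - 2*k - 8) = k*(k + 2)*(k - 4)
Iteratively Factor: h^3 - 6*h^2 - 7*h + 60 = (h + 3)*(h^2 - 9*h + 20) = (h - 5)*(h + 3)*(h - 4)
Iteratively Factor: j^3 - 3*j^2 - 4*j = (j - 4)*(j^2 + j) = (j - 4)*(j + 1)*(j)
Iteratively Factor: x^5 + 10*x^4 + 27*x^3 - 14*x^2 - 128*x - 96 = (x - 2)*(x^4 + 12*x^3 + 51*x^2 + 88*x + 48) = (x - 2)*(x + 4)*(x^3 + 8*x^2 + 19*x + 12) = (x - 2)*(x + 4)^2*(x^2 + 4*x + 3) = (x - 2)*(x + 3)*(x + 4)^2*(x + 1)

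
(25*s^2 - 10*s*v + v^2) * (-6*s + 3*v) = -150*s^3 + 135*s^2*v - 36*s*v^2 + 3*v^3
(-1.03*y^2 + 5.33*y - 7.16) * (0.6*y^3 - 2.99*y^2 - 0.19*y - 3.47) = -0.618*y^5 + 6.2777*y^4 - 20.037*y^3 + 23.9698*y^2 - 17.1347*y + 24.8452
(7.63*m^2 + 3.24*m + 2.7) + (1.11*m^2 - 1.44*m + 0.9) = 8.74*m^2 + 1.8*m + 3.6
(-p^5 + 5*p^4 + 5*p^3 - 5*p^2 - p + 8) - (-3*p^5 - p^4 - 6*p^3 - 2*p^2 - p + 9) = 2*p^5 + 6*p^4 + 11*p^3 - 3*p^2 - 1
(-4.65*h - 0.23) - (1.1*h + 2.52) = -5.75*h - 2.75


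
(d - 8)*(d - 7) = d^2 - 15*d + 56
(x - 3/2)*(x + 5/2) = x^2 + x - 15/4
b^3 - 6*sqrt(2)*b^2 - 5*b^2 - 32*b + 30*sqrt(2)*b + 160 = (b - 5)*(b - 8*sqrt(2))*(b + 2*sqrt(2))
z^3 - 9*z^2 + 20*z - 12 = (z - 6)*(z - 2)*(z - 1)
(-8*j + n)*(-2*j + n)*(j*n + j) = 16*j^3*n + 16*j^3 - 10*j^2*n^2 - 10*j^2*n + j*n^3 + j*n^2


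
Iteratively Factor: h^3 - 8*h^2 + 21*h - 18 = (h - 3)*(h^2 - 5*h + 6) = (h - 3)^2*(h - 2)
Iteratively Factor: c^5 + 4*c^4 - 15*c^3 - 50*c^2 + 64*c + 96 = (c - 2)*(c^4 + 6*c^3 - 3*c^2 - 56*c - 48) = (c - 2)*(c + 1)*(c^3 + 5*c^2 - 8*c - 48) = (c - 3)*(c - 2)*(c + 1)*(c^2 + 8*c + 16) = (c - 3)*(c - 2)*(c + 1)*(c + 4)*(c + 4)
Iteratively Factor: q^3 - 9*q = (q)*(q^2 - 9) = q*(q + 3)*(q - 3)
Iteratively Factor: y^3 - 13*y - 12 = (y + 3)*(y^2 - 3*y - 4) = (y + 1)*(y + 3)*(y - 4)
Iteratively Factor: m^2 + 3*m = (m + 3)*(m)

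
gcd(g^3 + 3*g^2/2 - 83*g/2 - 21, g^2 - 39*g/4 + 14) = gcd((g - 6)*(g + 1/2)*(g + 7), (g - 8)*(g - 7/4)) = 1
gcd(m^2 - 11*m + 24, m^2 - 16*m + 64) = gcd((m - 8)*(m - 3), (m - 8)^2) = m - 8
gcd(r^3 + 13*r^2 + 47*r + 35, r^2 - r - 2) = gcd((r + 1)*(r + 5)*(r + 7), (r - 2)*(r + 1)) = r + 1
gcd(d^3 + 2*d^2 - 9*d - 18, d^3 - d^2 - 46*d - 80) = d + 2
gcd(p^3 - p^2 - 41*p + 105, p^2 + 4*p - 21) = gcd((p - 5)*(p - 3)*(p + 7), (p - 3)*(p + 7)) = p^2 + 4*p - 21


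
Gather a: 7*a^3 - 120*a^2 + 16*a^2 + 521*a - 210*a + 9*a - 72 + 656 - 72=7*a^3 - 104*a^2 + 320*a + 512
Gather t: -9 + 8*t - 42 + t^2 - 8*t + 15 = t^2 - 36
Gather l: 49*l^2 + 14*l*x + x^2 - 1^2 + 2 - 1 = 49*l^2 + 14*l*x + x^2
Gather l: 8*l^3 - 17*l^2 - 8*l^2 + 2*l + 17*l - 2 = 8*l^3 - 25*l^2 + 19*l - 2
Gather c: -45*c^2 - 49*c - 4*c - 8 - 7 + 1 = -45*c^2 - 53*c - 14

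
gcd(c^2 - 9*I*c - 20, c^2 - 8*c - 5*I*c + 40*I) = c - 5*I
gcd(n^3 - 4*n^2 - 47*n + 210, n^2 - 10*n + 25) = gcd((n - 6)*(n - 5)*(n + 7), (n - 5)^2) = n - 5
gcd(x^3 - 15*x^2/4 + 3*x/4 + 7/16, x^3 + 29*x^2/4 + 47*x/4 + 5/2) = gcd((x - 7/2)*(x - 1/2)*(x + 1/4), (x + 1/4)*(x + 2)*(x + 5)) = x + 1/4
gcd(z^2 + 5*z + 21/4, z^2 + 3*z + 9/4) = z + 3/2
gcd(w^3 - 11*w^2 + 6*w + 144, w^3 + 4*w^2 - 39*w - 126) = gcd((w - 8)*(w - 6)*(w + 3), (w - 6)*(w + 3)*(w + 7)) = w^2 - 3*w - 18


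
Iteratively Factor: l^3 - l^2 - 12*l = (l + 3)*(l^2 - 4*l) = (l - 4)*(l + 3)*(l)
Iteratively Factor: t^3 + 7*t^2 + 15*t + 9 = (t + 3)*(t^2 + 4*t + 3) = (t + 1)*(t + 3)*(t + 3)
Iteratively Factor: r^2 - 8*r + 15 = (r - 3)*(r - 5)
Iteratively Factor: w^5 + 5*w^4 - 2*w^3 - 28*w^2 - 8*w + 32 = (w + 2)*(w^4 + 3*w^3 - 8*w^2 - 12*w + 16) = (w - 2)*(w + 2)*(w^3 + 5*w^2 + 2*w - 8) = (w - 2)*(w - 1)*(w + 2)*(w^2 + 6*w + 8) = (w - 2)*(w - 1)*(w + 2)^2*(w + 4)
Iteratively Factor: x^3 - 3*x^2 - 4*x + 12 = (x + 2)*(x^2 - 5*x + 6) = (x - 3)*(x + 2)*(x - 2)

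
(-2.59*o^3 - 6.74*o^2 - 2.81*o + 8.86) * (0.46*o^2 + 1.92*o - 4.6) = -1.1914*o^5 - 8.0732*o^4 - 2.3194*o^3 + 29.6844*o^2 + 29.9372*o - 40.756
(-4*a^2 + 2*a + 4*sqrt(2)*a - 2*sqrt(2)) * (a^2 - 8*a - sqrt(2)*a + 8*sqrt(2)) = -4*a^4 + 8*sqrt(2)*a^3 + 34*a^3 - 68*sqrt(2)*a^2 - 24*a^2 + 32*sqrt(2)*a + 68*a - 32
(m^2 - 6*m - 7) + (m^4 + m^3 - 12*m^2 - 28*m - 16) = m^4 + m^3 - 11*m^2 - 34*m - 23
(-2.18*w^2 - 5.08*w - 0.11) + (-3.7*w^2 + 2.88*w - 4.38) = -5.88*w^2 - 2.2*w - 4.49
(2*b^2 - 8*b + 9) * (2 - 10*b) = -20*b^3 + 84*b^2 - 106*b + 18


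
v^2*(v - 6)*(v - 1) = v^4 - 7*v^3 + 6*v^2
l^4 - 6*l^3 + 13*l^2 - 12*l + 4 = (l - 2)^2*(l - 1)^2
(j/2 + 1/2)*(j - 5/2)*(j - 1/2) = j^3/2 - j^2 - 7*j/8 + 5/8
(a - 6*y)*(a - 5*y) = a^2 - 11*a*y + 30*y^2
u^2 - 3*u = u*(u - 3)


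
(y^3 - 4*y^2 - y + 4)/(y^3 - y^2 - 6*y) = (-y^3 + 4*y^2 + y - 4)/(y*(-y^2 + y + 6))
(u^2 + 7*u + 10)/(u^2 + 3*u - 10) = (u + 2)/(u - 2)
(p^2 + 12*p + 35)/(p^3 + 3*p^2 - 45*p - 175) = (p + 7)/(p^2 - 2*p - 35)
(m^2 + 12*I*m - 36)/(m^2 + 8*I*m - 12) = (m + 6*I)/(m + 2*I)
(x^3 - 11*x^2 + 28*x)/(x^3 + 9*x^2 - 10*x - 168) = x*(x - 7)/(x^2 + 13*x + 42)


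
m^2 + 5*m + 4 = (m + 1)*(m + 4)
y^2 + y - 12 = (y - 3)*(y + 4)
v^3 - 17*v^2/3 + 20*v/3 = v*(v - 4)*(v - 5/3)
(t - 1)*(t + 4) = t^2 + 3*t - 4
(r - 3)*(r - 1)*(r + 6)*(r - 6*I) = r^4 + 2*r^3 - 6*I*r^3 - 21*r^2 - 12*I*r^2 + 18*r + 126*I*r - 108*I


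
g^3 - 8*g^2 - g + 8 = (g - 8)*(g - 1)*(g + 1)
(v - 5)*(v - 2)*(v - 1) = v^3 - 8*v^2 + 17*v - 10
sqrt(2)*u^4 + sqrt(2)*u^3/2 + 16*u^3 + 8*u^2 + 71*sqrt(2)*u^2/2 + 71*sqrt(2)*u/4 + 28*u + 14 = (u + sqrt(2)/2)*(u + 7*sqrt(2)/2)*(u + 4*sqrt(2))*(sqrt(2)*u + sqrt(2)/2)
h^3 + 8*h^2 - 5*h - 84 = (h - 3)*(h + 4)*(h + 7)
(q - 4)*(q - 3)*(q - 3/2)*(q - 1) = q^4 - 19*q^3/2 + 31*q^2 - 81*q/2 + 18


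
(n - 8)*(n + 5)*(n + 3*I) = n^3 - 3*n^2 + 3*I*n^2 - 40*n - 9*I*n - 120*I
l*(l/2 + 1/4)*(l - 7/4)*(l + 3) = l^4/2 + 7*l^3/8 - 37*l^2/16 - 21*l/16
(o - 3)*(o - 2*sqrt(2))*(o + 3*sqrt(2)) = o^3 - 3*o^2 + sqrt(2)*o^2 - 12*o - 3*sqrt(2)*o + 36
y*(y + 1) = y^2 + y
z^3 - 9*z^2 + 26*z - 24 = (z - 4)*(z - 3)*(z - 2)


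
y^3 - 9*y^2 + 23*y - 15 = (y - 5)*(y - 3)*(y - 1)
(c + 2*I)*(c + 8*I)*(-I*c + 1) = -I*c^3 + 11*c^2 + 26*I*c - 16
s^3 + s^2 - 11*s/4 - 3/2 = (s - 3/2)*(s + 1/2)*(s + 2)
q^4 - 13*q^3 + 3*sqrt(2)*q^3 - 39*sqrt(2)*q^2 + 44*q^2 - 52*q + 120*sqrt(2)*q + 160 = (q - 8)*(q - 5)*(q + sqrt(2))*(q + 2*sqrt(2))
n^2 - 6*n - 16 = (n - 8)*(n + 2)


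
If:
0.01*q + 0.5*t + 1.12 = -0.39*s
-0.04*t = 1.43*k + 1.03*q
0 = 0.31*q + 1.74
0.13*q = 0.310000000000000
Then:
No Solution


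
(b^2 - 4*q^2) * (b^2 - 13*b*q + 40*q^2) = b^4 - 13*b^3*q + 36*b^2*q^2 + 52*b*q^3 - 160*q^4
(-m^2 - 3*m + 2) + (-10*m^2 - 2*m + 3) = -11*m^2 - 5*m + 5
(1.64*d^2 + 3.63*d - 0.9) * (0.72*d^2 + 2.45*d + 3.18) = 1.1808*d^4 + 6.6316*d^3 + 13.4607*d^2 + 9.3384*d - 2.862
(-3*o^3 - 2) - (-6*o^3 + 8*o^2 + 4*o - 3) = 3*o^3 - 8*o^2 - 4*o + 1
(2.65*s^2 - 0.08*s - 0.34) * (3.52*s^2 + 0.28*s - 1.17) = 9.328*s^4 + 0.4604*s^3 - 4.3197*s^2 - 0.00160000000000002*s + 0.3978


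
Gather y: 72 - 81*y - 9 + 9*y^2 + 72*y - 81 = 9*y^2 - 9*y - 18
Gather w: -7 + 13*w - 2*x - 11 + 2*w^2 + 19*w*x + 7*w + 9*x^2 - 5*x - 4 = 2*w^2 + w*(19*x + 20) + 9*x^2 - 7*x - 22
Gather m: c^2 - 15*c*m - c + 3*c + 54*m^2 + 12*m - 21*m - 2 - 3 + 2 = c^2 + 2*c + 54*m^2 + m*(-15*c - 9) - 3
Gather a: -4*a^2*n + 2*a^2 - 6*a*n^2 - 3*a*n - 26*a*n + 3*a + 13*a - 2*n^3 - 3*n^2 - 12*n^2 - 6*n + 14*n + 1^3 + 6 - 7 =a^2*(2 - 4*n) + a*(-6*n^2 - 29*n + 16) - 2*n^3 - 15*n^2 + 8*n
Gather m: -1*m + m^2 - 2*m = m^2 - 3*m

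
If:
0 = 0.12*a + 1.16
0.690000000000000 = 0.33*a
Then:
No Solution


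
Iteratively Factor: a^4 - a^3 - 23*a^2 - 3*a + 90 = (a + 3)*(a^3 - 4*a^2 - 11*a + 30) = (a + 3)^2*(a^2 - 7*a + 10) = (a - 5)*(a + 3)^2*(a - 2)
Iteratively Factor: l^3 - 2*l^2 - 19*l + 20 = (l + 4)*(l^2 - 6*l + 5) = (l - 5)*(l + 4)*(l - 1)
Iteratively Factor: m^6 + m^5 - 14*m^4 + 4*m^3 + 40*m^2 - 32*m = (m + 2)*(m^5 - m^4 - 12*m^3 + 28*m^2 - 16*m) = m*(m + 2)*(m^4 - m^3 - 12*m^2 + 28*m - 16) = m*(m - 2)*(m + 2)*(m^3 + m^2 - 10*m + 8) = m*(m - 2)*(m - 1)*(m + 2)*(m^2 + 2*m - 8) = m*(m - 2)^2*(m - 1)*(m + 2)*(m + 4)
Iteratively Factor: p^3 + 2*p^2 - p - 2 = (p + 2)*(p^2 - 1) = (p - 1)*(p + 2)*(p + 1)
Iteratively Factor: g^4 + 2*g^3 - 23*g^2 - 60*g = (g + 4)*(g^3 - 2*g^2 - 15*g) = (g - 5)*(g + 4)*(g^2 + 3*g) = g*(g - 5)*(g + 4)*(g + 3)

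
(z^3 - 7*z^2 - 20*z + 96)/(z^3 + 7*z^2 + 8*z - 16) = (z^2 - 11*z + 24)/(z^2 + 3*z - 4)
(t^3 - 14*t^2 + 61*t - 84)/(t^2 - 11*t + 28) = t - 3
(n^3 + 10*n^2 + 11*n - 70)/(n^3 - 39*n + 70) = (n + 5)/(n - 5)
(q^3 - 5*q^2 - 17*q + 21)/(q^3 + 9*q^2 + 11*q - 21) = (q - 7)/(q + 7)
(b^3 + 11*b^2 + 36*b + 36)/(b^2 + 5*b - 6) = (b^2 + 5*b + 6)/(b - 1)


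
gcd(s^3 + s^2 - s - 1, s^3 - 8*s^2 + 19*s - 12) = s - 1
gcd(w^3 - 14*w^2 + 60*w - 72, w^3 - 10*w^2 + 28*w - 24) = w^2 - 8*w + 12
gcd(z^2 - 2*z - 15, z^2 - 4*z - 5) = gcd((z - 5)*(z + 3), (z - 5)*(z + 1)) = z - 5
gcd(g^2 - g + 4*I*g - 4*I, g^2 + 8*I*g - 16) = g + 4*I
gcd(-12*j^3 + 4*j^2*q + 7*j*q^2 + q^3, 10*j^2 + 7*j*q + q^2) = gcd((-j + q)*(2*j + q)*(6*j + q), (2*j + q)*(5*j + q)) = 2*j + q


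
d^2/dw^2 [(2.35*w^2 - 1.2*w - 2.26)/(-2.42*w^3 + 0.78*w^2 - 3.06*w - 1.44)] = (-27.52508*w^6 + 42.16608*w^5 + 249.648168*w^4 + 18.864024*w^3 + 42.646176*w^2 - 71.531856*w + 27.079056)/(14.172488*w^9 - 13.703976*w^8 + 58.178736*w^7 - 9.83123999999999*w^6 + 57.255984*w^5 + 44.698392*w^4 + 23.085*w^3 + 35.598528*w^2 + 19.035648*w + 2.985984)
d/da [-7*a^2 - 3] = -14*a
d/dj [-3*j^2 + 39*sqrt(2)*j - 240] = -6*j + 39*sqrt(2)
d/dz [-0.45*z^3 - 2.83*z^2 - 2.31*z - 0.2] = -1.35*z^2 - 5.66*z - 2.31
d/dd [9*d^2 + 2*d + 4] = 18*d + 2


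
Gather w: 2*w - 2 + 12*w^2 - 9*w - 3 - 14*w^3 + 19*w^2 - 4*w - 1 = -14*w^3 + 31*w^2 - 11*w - 6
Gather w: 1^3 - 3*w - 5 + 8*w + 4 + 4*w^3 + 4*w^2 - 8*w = 4*w^3 + 4*w^2 - 3*w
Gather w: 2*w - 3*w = -w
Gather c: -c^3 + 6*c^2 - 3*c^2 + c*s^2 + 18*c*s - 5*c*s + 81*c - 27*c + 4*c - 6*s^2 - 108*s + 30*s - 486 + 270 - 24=-c^3 + 3*c^2 + c*(s^2 + 13*s + 58) - 6*s^2 - 78*s - 240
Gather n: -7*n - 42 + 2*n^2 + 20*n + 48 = 2*n^2 + 13*n + 6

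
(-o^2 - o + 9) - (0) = -o^2 - o + 9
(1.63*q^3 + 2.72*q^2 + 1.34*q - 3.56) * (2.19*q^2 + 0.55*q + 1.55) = 3.5697*q^5 + 6.8533*q^4 + 6.9571*q^3 - 2.8434*q^2 + 0.119*q - 5.518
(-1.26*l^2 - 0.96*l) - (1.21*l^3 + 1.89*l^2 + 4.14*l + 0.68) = -1.21*l^3 - 3.15*l^2 - 5.1*l - 0.68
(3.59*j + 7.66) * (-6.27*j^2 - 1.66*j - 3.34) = -22.5093*j^3 - 53.9876*j^2 - 24.7062*j - 25.5844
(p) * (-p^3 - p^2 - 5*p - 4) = -p^4 - p^3 - 5*p^2 - 4*p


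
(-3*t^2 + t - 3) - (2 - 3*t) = -3*t^2 + 4*t - 5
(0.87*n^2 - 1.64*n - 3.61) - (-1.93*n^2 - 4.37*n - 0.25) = 2.8*n^2 + 2.73*n - 3.36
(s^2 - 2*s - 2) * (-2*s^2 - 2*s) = -2*s^4 + 2*s^3 + 8*s^2 + 4*s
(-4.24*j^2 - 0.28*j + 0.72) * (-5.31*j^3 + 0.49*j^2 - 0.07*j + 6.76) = 22.5144*j^5 - 0.5908*j^4 - 3.6636*j^3 - 28.29*j^2 - 1.9432*j + 4.8672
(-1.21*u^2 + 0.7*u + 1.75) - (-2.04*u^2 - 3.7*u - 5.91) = 0.83*u^2 + 4.4*u + 7.66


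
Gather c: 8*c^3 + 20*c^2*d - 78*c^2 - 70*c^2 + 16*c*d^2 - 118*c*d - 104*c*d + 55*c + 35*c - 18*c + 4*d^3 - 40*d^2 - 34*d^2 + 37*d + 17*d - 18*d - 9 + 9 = 8*c^3 + c^2*(20*d - 148) + c*(16*d^2 - 222*d + 72) + 4*d^3 - 74*d^2 + 36*d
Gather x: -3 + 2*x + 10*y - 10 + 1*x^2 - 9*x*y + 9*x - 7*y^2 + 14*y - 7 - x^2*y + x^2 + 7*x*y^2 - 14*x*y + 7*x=x^2*(2 - y) + x*(7*y^2 - 23*y + 18) - 7*y^2 + 24*y - 20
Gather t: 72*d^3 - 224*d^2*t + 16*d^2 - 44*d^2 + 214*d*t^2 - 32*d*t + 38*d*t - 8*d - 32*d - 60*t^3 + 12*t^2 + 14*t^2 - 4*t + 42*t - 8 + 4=72*d^3 - 28*d^2 - 40*d - 60*t^3 + t^2*(214*d + 26) + t*(-224*d^2 + 6*d + 38) - 4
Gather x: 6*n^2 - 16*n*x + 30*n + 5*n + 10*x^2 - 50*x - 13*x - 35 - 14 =6*n^2 + 35*n + 10*x^2 + x*(-16*n - 63) - 49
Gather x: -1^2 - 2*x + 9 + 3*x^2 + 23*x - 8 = 3*x^2 + 21*x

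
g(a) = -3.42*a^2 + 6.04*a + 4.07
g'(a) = 6.04 - 6.84*a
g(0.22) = 5.23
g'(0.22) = 4.54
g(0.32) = 5.65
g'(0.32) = 3.85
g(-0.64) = -1.20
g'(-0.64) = 10.42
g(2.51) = -2.32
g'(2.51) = -11.13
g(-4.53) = -93.47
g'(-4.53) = 37.03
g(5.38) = -62.42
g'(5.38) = -30.76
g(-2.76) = -38.65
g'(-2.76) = 24.92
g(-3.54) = -60.17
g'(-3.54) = 30.25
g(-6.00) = -155.29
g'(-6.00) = 47.08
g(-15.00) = -856.03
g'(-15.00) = 108.64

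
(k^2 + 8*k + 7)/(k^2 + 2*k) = (k^2 + 8*k + 7)/(k*(k + 2))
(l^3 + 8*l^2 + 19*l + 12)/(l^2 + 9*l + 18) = (l^2 + 5*l + 4)/(l + 6)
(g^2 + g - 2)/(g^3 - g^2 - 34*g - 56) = (g - 1)/(g^2 - 3*g - 28)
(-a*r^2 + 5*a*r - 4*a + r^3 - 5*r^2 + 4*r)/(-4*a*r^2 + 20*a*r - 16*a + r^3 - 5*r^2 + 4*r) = (-a + r)/(-4*a + r)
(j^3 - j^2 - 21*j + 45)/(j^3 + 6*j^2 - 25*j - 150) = (j^2 - 6*j + 9)/(j^2 + j - 30)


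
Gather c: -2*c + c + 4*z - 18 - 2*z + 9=-c + 2*z - 9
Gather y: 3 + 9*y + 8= 9*y + 11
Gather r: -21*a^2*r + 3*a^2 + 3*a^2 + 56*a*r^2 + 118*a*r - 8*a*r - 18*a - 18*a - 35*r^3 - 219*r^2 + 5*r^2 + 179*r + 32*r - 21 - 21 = 6*a^2 - 36*a - 35*r^3 + r^2*(56*a - 214) + r*(-21*a^2 + 110*a + 211) - 42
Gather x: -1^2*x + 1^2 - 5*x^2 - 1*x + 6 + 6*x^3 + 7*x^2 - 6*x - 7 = 6*x^3 + 2*x^2 - 8*x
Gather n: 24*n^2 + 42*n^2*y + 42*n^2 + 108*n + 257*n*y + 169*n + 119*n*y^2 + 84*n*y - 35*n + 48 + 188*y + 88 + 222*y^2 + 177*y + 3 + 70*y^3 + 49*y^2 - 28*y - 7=n^2*(42*y + 66) + n*(119*y^2 + 341*y + 242) + 70*y^3 + 271*y^2 + 337*y + 132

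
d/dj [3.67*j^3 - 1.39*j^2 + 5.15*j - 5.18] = 11.01*j^2 - 2.78*j + 5.15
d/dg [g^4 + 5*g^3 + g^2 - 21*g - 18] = 4*g^3 + 15*g^2 + 2*g - 21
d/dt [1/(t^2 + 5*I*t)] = (-2*t - 5*I)/(t^2*(t + 5*I)^2)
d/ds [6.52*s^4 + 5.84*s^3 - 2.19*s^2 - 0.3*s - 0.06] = 26.08*s^3 + 17.52*s^2 - 4.38*s - 0.3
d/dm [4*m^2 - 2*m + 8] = 8*m - 2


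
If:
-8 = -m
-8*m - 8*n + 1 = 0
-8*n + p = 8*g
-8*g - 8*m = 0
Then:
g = -8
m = 8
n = -63/8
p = -127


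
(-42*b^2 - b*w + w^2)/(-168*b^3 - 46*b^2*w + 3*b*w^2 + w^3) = 1/(4*b + w)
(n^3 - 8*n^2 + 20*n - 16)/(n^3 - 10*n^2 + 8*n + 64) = (n^2 - 4*n + 4)/(n^2 - 6*n - 16)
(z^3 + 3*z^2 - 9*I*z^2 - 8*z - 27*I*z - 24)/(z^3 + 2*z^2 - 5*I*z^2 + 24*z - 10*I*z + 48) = (z^2 + z*(3 - I) - 3*I)/(z^2 + z*(2 + 3*I) + 6*I)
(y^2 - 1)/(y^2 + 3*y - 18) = (y^2 - 1)/(y^2 + 3*y - 18)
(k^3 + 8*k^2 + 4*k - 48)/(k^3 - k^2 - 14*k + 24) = (k + 6)/(k - 3)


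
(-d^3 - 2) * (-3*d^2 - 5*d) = 3*d^5 + 5*d^4 + 6*d^2 + 10*d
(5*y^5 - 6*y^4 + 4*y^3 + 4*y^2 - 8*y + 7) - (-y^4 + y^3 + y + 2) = 5*y^5 - 5*y^4 + 3*y^3 + 4*y^2 - 9*y + 5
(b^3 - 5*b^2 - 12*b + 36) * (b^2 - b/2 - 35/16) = b^5 - 11*b^4/2 - 187*b^3/16 + 847*b^2/16 + 33*b/4 - 315/4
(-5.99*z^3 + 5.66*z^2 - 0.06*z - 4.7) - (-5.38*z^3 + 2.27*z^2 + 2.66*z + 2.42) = -0.61*z^3 + 3.39*z^2 - 2.72*z - 7.12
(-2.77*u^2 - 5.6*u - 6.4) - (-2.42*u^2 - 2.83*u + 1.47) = -0.35*u^2 - 2.77*u - 7.87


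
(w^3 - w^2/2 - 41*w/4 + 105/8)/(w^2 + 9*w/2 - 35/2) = (w^2 + 2*w - 21/4)/(w + 7)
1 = 1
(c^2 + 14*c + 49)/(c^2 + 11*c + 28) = (c + 7)/(c + 4)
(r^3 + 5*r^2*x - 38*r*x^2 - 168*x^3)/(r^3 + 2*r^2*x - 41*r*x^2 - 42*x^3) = (r + 4*x)/(r + x)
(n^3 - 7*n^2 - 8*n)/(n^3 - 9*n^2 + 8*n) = (n + 1)/(n - 1)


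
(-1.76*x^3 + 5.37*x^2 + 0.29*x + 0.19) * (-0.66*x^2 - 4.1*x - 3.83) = 1.1616*x^5 + 3.6718*x^4 - 15.4676*x^3 - 21.8815*x^2 - 1.8897*x - 0.7277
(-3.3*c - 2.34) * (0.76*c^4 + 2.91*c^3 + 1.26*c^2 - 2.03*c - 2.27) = -2.508*c^5 - 11.3814*c^4 - 10.9674*c^3 + 3.7506*c^2 + 12.2412*c + 5.3118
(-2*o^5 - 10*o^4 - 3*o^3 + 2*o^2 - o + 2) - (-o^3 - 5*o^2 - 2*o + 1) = -2*o^5 - 10*o^4 - 2*o^3 + 7*o^2 + o + 1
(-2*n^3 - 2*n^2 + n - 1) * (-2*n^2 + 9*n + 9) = 4*n^5 - 14*n^4 - 38*n^3 - 7*n^2 - 9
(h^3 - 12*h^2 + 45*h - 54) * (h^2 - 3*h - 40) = h^5 - 15*h^4 + 41*h^3 + 291*h^2 - 1638*h + 2160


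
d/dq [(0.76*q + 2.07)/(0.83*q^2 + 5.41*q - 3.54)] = (0.6308*q^2 + 4.1116*q - (0.76*q + 2.07)*(1.66*q + 5.41) - 2.6904)/(0.83*q^2 + 5.41*q - 3.54)^2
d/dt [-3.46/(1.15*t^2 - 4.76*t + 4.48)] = (7.958*t - 16.4696)/(1.15*t^2 - 4.76*t + 4.48)^2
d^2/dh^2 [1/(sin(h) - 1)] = -(sin(h) + 2)/(sin(h) - 1)^2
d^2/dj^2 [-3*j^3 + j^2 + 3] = 2 - 18*j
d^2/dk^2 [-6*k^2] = -12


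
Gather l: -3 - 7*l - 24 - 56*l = -63*l - 27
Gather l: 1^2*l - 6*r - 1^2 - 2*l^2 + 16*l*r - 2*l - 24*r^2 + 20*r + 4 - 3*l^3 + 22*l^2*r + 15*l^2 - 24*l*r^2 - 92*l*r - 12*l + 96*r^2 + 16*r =-3*l^3 + l^2*(22*r + 13) + l*(-24*r^2 - 76*r - 13) + 72*r^2 + 30*r + 3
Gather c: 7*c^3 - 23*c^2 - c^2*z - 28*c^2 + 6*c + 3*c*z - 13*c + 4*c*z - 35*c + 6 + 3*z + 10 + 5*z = 7*c^3 + c^2*(-z - 51) + c*(7*z - 42) + 8*z + 16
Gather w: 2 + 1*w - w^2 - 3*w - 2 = -w^2 - 2*w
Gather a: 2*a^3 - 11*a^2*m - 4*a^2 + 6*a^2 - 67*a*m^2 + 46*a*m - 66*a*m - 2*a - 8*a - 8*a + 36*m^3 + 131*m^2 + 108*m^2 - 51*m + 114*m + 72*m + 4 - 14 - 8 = 2*a^3 + a^2*(2 - 11*m) + a*(-67*m^2 - 20*m - 18) + 36*m^3 + 239*m^2 + 135*m - 18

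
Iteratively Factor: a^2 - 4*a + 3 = (a - 3)*(a - 1)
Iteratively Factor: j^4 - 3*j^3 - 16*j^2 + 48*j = (j + 4)*(j^3 - 7*j^2 + 12*j) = j*(j + 4)*(j^2 - 7*j + 12) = j*(j - 4)*(j + 4)*(j - 3)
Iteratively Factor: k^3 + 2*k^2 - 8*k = (k + 4)*(k^2 - 2*k) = (k - 2)*(k + 4)*(k)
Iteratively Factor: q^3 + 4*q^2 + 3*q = (q + 1)*(q^2 + 3*q) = (q + 1)*(q + 3)*(q)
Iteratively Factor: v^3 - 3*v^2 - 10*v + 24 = (v - 2)*(v^2 - v - 12) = (v - 2)*(v + 3)*(v - 4)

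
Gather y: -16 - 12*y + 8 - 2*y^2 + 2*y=-2*y^2 - 10*y - 8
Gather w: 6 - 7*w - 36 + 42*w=35*w - 30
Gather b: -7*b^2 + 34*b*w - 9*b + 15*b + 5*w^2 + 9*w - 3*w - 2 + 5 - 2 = -7*b^2 + b*(34*w + 6) + 5*w^2 + 6*w + 1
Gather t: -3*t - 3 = -3*t - 3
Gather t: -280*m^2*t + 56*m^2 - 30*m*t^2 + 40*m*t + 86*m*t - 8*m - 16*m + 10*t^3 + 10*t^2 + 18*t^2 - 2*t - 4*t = 56*m^2 - 24*m + 10*t^3 + t^2*(28 - 30*m) + t*(-280*m^2 + 126*m - 6)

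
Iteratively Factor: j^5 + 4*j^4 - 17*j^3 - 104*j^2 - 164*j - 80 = (j + 1)*(j^4 + 3*j^3 - 20*j^2 - 84*j - 80) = (j + 1)*(j + 4)*(j^3 - j^2 - 16*j - 20) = (j - 5)*(j + 1)*(j + 4)*(j^2 + 4*j + 4) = (j - 5)*(j + 1)*(j + 2)*(j + 4)*(j + 2)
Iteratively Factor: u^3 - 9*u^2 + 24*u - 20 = (u - 5)*(u^2 - 4*u + 4) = (u - 5)*(u - 2)*(u - 2)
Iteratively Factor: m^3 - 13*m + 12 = (m - 1)*(m^2 + m - 12) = (m - 1)*(m + 4)*(m - 3)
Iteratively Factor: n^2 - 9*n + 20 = (n - 4)*(n - 5)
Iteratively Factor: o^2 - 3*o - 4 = (o - 4)*(o + 1)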